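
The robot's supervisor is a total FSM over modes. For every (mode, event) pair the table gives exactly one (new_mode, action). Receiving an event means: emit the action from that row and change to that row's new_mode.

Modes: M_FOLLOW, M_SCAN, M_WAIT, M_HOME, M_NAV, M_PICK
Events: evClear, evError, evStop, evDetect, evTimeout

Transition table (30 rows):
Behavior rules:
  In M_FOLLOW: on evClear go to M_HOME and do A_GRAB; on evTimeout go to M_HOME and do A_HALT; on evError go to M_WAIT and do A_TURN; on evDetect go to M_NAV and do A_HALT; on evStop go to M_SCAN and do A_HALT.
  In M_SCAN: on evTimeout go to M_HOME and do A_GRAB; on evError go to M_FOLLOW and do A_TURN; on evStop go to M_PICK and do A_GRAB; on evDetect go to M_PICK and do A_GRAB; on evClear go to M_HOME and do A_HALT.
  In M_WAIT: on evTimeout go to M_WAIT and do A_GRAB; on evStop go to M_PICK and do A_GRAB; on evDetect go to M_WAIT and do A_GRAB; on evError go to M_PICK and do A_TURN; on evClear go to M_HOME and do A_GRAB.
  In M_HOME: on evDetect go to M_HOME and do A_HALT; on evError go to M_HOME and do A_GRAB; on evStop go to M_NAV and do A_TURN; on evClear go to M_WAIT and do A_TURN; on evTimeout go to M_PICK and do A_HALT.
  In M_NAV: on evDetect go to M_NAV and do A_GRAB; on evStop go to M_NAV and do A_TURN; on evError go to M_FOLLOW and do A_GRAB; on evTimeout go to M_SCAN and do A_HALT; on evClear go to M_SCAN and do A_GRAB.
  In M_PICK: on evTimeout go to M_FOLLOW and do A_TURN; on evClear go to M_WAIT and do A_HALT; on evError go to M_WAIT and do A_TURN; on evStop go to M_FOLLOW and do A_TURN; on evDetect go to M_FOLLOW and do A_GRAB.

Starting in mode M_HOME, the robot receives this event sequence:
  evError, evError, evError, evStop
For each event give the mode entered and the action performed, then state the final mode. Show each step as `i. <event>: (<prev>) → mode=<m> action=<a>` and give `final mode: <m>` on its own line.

final mode: M_NAV

1. evError: (M_HOME) → mode=M_HOME action=A_GRAB
2. evError: (M_HOME) → mode=M_HOME action=A_GRAB
3. evError: (M_HOME) → mode=M_HOME action=A_GRAB
4. evStop: (M_HOME) → mode=M_NAV action=A_TURN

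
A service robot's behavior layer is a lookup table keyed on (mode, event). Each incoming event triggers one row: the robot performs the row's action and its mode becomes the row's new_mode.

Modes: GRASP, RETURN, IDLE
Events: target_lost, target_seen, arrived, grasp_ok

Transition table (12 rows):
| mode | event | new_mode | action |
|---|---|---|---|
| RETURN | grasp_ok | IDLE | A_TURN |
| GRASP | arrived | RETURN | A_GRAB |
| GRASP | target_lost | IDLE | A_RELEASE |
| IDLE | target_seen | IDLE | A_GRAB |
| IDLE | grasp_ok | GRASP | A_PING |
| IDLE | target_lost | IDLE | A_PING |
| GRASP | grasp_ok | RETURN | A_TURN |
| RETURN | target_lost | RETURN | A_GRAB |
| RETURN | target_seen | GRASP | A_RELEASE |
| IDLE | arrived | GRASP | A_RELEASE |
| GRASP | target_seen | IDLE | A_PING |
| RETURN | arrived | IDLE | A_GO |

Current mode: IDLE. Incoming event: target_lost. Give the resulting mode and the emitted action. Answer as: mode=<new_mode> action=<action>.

current mode = IDLE; filter table to that mode:
  (IDLE, target_seen) → (IDLE, A_GRAB)
  (IDLE, grasp_ok) → (GRASP, A_PING)
  (IDLE, target_lost) → (IDLE, A_PING)  ← event matches
  (IDLE, arrived) → (GRASP, A_RELEASE)
event = target_lost selects (IDLE, A_PING)

mode=IDLE action=A_PING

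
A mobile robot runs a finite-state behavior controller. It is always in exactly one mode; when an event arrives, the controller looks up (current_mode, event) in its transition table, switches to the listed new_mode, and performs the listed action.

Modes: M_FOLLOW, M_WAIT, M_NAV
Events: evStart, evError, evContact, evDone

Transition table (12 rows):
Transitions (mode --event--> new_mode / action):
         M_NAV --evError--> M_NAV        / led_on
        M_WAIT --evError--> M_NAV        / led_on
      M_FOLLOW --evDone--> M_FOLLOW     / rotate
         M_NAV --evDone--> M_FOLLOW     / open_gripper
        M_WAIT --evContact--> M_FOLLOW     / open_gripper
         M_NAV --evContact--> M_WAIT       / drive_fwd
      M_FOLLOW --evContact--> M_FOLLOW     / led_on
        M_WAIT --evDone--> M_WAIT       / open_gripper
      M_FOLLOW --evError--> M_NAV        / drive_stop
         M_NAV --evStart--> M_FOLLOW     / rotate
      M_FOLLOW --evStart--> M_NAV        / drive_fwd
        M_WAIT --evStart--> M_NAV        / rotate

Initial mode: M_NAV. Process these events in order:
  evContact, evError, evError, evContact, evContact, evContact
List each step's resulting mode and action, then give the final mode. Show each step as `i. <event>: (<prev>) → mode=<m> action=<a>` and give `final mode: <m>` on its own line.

1. evContact: (M_NAV) → mode=M_WAIT action=drive_fwd
2. evError: (M_WAIT) → mode=M_NAV action=led_on
3. evError: (M_NAV) → mode=M_NAV action=led_on
4. evContact: (M_NAV) → mode=M_WAIT action=drive_fwd
5. evContact: (M_WAIT) → mode=M_FOLLOW action=open_gripper
6. evContact: (M_FOLLOW) → mode=M_FOLLOW action=led_on

final mode: M_FOLLOW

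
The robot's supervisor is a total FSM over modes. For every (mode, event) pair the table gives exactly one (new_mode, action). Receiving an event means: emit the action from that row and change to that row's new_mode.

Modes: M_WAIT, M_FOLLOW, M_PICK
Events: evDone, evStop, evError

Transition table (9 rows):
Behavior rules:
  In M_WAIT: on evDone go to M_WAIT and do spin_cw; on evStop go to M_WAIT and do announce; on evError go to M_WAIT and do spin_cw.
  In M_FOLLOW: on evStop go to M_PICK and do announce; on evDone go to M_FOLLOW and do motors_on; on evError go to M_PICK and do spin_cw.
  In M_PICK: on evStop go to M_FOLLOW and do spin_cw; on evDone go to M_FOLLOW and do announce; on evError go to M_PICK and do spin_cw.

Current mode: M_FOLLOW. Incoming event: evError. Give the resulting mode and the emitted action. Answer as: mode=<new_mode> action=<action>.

current mode = M_FOLLOW; filter table to that mode:
  (M_FOLLOW, evStop) → (M_PICK, announce)
  (M_FOLLOW, evDone) → (M_FOLLOW, motors_on)
  (M_FOLLOW, evError) → (M_PICK, spin_cw)  ← event matches
event = evError selects (M_PICK, spin_cw)

mode=M_PICK action=spin_cw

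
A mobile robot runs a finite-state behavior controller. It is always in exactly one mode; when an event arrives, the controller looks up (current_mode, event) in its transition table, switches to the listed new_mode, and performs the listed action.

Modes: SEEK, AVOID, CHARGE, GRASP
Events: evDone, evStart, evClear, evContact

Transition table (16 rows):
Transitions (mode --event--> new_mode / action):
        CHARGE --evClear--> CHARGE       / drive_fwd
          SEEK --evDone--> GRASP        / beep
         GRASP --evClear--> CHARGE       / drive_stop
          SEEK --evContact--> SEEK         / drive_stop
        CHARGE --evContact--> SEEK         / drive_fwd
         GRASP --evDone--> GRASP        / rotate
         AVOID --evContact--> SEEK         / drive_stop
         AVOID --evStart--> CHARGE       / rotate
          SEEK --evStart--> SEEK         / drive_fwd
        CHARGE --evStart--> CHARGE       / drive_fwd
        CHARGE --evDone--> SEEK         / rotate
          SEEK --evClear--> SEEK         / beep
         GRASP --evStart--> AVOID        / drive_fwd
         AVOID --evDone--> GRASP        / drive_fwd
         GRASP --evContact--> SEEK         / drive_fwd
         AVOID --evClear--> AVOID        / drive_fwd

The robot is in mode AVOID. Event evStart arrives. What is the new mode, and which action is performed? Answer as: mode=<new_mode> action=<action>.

mode=CHARGE action=rotate

current mode = AVOID; filter table to that mode:
  (AVOID, evContact) → (SEEK, drive_stop)
  (AVOID, evStart) → (CHARGE, rotate)  ← event matches
  (AVOID, evDone) → (GRASP, drive_fwd)
  (AVOID, evClear) → (AVOID, drive_fwd)
event = evStart selects (CHARGE, rotate)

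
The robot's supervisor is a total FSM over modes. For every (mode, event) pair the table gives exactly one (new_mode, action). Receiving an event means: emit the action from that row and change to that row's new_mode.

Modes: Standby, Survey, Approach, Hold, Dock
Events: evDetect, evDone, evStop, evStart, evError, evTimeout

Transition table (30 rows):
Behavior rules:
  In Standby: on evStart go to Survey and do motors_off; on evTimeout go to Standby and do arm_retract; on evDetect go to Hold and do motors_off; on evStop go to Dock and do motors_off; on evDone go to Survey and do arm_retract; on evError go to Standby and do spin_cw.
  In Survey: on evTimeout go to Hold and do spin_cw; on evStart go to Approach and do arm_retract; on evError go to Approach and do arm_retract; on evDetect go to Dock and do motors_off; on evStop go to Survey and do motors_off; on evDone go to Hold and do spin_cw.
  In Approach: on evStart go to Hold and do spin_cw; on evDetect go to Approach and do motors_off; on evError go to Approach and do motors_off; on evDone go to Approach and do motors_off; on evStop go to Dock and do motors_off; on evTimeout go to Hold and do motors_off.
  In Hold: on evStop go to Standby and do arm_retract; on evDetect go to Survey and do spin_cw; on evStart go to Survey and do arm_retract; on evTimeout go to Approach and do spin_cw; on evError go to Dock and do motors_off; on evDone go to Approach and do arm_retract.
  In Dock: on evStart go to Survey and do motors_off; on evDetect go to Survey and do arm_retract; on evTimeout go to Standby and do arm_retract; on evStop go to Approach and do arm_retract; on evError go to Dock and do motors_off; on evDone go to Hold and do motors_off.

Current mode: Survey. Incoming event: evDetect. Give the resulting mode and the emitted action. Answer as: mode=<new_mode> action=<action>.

mode=Dock action=motors_off

current mode = Survey; filter table to that mode:
  (Survey, evTimeout) → (Hold, spin_cw)
  (Survey, evStart) → (Approach, arm_retract)
  (Survey, evError) → (Approach, arm_retract)
  (Survey, evDetect) → (Dock, motors_off)  ← event matches
  (Survey, evStop) → (Survey, motors_off)
  (Survey, evDone) → (Hold, spin_cw)
event = evDetect selects (Dock, motors_off)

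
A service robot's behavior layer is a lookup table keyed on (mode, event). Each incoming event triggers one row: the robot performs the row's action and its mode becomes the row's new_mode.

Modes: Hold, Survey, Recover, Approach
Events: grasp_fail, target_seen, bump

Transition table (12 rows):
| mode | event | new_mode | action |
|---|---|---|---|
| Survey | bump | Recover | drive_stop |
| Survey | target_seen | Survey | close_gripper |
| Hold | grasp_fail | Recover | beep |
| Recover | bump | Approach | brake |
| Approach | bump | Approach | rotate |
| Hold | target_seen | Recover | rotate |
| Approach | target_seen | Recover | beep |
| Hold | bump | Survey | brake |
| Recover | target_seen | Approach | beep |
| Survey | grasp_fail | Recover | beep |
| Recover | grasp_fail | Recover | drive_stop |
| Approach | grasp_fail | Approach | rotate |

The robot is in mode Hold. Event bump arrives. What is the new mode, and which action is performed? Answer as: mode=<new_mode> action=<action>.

current mode = Hold; filter table to that mode:
  (Hold, grasp_fail) → (Recover, beep)
  (Hold, target_seen) → (Recover, rotate)
  (Hold, bump) → (Survey, brake)  ← event matches
event = bump selects (Survey, brake)

mode=Survey action=brake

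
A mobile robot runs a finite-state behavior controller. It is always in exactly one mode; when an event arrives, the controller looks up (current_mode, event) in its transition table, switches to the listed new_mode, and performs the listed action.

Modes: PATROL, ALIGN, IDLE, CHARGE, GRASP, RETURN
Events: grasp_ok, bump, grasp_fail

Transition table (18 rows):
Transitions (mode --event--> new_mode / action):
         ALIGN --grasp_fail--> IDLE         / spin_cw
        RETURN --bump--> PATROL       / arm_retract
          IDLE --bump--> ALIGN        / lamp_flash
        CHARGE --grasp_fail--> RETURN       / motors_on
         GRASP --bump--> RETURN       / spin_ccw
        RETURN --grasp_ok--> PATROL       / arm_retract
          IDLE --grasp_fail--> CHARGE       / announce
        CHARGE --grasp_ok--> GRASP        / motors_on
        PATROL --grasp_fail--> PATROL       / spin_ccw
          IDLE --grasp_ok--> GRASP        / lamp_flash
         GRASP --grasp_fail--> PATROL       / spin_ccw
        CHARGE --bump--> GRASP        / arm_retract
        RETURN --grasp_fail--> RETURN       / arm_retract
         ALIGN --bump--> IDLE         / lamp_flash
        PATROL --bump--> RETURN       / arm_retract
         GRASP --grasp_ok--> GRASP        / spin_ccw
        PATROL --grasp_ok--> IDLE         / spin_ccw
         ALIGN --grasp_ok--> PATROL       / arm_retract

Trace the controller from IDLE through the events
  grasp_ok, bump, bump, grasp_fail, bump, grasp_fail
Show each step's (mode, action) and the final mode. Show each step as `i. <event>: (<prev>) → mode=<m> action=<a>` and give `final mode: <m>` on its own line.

final mode: RETURN

1. grasp_ok: (IDLE) → mode=GRASP action=lamp_flash
2. bump: (GRASP) → mode=RETURN action=spin_ccw
3. bump: (RETURN) → mode=PATROL action=arm_retract
4. grasp_fail: (PATROL) → mode=PATROL action=spin_ccw
5. bump: (PATROL) → mode=RETURN action=arm_retract
6. grasp_fail: (RETURN) → mode=RETURN action=arm_retract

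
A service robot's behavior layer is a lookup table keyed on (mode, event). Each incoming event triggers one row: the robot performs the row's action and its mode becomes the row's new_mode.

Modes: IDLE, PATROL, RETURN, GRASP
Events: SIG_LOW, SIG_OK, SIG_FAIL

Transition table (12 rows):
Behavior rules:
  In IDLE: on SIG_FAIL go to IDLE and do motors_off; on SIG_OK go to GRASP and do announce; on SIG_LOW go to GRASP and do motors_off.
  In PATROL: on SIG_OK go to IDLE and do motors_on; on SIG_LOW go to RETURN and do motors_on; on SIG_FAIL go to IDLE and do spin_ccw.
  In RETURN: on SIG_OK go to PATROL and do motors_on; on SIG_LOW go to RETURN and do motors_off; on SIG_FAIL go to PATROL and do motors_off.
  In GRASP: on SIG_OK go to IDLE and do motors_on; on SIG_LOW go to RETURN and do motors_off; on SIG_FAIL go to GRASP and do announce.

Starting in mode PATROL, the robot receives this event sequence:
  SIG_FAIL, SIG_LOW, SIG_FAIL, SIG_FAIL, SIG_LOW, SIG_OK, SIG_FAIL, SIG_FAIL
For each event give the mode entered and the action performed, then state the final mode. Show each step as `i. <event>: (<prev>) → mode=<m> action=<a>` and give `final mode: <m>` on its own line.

final mode: IDLE

1. SIG_FAIL: (PATROL) → mode=IDLE action=spin_ccw
2. SIG_LOW: (IDLE) → mode=GRASP action=motors_off
3. SIG_FAIL: (GRASP) → mode=GRASP action=announce
4. SIG_FAIL: (GRASP) → mode=GRASP action=announce
5. SIG_LOW: (GRASP) → mode=RETURN action=motors_off
6. SIG_OK: (RETURN) → mode=PATROL action=motors_on
7. SIG_FAIL: (PATROL) → mode=IDLE action=spin_ccw
8. SIG_FAIL: (IDLE) → mode=IDLE action=motors_off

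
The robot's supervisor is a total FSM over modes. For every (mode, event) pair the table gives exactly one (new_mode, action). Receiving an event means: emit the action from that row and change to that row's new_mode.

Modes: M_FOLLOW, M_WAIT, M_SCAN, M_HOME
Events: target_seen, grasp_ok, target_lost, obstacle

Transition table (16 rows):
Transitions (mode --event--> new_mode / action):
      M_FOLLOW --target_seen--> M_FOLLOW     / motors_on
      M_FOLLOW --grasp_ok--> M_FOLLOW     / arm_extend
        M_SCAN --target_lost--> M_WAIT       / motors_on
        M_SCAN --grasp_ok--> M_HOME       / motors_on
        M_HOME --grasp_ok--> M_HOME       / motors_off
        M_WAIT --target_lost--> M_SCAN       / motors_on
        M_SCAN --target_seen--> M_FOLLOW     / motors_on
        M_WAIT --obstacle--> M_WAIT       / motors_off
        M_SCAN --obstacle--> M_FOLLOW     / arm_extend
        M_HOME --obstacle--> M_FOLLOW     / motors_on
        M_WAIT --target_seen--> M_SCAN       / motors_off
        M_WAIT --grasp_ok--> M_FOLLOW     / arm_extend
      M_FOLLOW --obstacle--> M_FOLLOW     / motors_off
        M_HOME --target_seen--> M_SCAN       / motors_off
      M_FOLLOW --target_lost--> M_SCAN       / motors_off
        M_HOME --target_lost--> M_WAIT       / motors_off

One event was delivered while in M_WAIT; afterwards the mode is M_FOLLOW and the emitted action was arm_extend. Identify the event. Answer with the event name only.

try target_seen: (M_WAIT, target_seen) → (M_SCAN, motors_off)
try grasp_ok: (M_WAIT, grasp_ok) → (M_FOLLOW, arm_extend)  ← matches
try target_lost: (M_WAIT, target_lost) → (M_SCAN, motors_on)
try obstacle: (M_WAIT, obstacle) → (M_WAIT, motors_off)

grasp_ok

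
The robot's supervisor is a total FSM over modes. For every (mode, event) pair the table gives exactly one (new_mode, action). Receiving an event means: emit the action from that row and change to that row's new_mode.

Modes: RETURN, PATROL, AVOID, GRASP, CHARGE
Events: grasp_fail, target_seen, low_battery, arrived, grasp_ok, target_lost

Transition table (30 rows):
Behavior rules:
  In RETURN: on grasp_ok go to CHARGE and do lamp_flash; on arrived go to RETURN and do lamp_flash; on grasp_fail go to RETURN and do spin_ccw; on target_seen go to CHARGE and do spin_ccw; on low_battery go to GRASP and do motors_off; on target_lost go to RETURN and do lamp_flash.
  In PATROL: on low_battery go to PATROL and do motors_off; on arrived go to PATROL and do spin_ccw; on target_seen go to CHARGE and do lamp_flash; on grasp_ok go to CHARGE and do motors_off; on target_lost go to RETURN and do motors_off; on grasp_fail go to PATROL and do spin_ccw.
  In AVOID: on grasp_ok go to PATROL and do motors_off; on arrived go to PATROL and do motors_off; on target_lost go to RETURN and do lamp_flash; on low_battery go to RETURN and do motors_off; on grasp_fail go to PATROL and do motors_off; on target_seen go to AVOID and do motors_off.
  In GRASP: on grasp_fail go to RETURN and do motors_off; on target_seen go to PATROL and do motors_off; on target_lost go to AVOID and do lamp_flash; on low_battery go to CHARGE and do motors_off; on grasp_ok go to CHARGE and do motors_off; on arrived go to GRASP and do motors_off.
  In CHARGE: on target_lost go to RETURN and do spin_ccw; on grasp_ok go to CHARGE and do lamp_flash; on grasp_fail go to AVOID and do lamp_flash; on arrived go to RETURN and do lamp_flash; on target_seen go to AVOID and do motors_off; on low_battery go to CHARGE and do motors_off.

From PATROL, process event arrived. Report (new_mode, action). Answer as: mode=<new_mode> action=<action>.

current mode = PATROL; filter table to that mode:
  (PATROL, low_battery) → (PATROL, motors_off)
  (PATROL, arrived) → (PATROL, spin_ccw)  ← event matches
  (PATROL, target_seen) → (CHARGE, lamp_flash)
  (PATROL, grasp_ok) → (CHARGE, motors_off)
  (PATROL, target_lost) → (RETURN, motors_off)
  (PATROL, grasp_fail) → (PATROL, spin_ccw)
event = arrived selects (PATROL, spin_ccw)

mode=PATROL action=spin_ccw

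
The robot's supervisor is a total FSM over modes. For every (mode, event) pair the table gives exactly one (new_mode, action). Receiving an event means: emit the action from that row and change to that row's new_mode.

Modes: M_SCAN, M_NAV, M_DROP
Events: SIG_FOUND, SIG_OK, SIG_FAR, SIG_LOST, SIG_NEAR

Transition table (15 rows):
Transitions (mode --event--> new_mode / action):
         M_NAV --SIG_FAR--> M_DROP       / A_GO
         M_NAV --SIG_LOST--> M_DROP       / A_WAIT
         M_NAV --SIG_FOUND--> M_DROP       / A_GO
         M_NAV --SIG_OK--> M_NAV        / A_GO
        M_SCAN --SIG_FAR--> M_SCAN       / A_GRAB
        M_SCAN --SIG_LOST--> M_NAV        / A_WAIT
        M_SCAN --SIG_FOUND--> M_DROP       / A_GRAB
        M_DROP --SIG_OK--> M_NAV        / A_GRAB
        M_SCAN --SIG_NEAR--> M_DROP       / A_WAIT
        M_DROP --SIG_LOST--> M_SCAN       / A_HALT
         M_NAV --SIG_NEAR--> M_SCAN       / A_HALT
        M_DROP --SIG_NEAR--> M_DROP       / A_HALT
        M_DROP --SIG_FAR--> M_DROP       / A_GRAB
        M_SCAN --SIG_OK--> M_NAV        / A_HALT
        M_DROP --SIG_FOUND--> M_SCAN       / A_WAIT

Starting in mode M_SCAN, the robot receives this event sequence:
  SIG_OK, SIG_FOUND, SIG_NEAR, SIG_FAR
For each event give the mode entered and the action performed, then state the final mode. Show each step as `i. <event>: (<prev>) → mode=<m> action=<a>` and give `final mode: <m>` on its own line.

1. SIG_OK: (M_SCAN) → mode=M_NAV action=A_HALT
2. SIG_FOUND: (M_NAV) → mode=M_DROP action=A_GO
3. SIG_NEAR: (M_DROP) → mode=M_DROP action=A_HALT
4. SIG_FAR: (M_DROP) → mode=M_DROP action=A_GRAB

final mode: M_DROP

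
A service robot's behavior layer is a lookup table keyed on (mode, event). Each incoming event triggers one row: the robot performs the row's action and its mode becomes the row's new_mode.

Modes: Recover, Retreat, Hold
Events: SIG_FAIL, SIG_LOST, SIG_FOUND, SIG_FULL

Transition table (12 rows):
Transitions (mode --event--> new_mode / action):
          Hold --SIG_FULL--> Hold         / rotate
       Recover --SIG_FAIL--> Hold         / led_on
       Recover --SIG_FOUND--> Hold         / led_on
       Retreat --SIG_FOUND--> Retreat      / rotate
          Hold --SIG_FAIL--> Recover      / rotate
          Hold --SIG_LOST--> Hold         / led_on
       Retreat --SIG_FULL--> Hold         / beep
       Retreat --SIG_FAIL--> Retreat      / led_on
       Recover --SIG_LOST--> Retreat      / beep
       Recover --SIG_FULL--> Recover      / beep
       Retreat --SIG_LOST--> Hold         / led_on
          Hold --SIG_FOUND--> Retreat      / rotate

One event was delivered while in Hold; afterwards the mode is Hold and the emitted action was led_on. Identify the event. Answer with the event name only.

try SIG_FAIL: (Hold, SIG_FAIL) → (Recover, rotate)
try SIG_LOST: (Hold, SIG_LOST) → (Hold, led_on)  ← matches
try SIG_FOUND: (Hold, SIG_FOUND) → (Retreat, rotate)
try SIG_FULL: (Hold, SIG_FULL) → (Hold, rotate)

SIG_LOST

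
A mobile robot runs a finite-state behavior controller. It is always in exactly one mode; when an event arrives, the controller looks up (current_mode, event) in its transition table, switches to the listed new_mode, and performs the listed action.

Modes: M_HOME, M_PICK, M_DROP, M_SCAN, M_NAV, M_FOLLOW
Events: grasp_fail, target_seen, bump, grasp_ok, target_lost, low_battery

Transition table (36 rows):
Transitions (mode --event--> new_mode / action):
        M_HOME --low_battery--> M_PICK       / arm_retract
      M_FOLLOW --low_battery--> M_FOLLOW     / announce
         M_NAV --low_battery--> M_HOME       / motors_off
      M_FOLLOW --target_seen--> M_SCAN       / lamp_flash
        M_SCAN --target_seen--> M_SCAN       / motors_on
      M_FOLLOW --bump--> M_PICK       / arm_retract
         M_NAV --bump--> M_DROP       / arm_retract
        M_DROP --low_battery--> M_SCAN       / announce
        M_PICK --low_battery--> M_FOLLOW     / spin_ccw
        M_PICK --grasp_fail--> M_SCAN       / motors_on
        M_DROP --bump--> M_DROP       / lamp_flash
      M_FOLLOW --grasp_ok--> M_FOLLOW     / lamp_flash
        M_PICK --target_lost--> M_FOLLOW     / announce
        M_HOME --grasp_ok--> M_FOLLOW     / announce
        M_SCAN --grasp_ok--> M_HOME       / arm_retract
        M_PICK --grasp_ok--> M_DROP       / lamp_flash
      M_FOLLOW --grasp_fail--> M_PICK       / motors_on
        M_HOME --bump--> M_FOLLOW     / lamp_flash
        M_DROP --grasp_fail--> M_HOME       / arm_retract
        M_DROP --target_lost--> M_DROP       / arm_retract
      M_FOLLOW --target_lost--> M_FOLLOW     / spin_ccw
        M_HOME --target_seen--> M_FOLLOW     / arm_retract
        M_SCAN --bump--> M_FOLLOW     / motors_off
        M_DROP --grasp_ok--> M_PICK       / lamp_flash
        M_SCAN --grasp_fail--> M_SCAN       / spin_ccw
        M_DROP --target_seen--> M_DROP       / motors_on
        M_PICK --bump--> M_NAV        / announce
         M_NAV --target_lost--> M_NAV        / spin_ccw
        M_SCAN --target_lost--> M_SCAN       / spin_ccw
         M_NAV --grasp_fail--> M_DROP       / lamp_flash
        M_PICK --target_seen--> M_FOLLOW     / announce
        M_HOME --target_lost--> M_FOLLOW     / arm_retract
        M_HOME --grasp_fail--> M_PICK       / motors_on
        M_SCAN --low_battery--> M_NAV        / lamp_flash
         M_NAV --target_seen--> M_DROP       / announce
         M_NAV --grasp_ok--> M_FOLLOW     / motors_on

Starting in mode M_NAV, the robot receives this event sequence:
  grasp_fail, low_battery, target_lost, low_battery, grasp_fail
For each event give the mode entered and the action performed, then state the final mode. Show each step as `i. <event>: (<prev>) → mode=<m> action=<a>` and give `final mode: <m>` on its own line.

1. grasp_fail: (M_NAV) → mode=M_DROP action=lamp_flash
2. low_battery: (M_DROP) → mode=M_SCAN action=announce
3. target_lost: (M_SCAN) → mode=M_SCAN action=spin_ccw
4. low_battery: (M_SCAN) → mode=M_NAV action=lamp_flash
5. grasp_fail: (M_NAV) → mode=M_DROP action=lamp_flash

final mode: M_DROP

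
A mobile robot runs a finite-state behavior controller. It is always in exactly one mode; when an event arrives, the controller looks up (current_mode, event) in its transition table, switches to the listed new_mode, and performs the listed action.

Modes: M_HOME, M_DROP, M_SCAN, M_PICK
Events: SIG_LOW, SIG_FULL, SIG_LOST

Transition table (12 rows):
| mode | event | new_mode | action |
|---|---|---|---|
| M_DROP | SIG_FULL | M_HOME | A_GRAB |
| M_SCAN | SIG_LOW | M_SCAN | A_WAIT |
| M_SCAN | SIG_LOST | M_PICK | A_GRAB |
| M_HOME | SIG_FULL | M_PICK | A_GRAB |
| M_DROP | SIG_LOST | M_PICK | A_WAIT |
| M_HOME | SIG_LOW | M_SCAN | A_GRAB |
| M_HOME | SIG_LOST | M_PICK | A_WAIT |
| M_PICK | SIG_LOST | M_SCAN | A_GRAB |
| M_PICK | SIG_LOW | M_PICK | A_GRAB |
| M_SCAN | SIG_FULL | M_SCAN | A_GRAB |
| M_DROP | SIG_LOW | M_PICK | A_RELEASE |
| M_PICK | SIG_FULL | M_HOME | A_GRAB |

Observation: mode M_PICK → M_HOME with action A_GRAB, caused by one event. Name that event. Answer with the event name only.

try SIG_LOW: (M_PICK, SIG_LOW) → (M_PICK, A_GRAB)
try SIG_FULL: (M_PICK, SIG_FULL) → (M_HOME, A_GRAB)  ← matches
try SIG_LOST: (M_PICK, SIG_LOST) → (M_SCAN, A_GRAB)

SIG_FULL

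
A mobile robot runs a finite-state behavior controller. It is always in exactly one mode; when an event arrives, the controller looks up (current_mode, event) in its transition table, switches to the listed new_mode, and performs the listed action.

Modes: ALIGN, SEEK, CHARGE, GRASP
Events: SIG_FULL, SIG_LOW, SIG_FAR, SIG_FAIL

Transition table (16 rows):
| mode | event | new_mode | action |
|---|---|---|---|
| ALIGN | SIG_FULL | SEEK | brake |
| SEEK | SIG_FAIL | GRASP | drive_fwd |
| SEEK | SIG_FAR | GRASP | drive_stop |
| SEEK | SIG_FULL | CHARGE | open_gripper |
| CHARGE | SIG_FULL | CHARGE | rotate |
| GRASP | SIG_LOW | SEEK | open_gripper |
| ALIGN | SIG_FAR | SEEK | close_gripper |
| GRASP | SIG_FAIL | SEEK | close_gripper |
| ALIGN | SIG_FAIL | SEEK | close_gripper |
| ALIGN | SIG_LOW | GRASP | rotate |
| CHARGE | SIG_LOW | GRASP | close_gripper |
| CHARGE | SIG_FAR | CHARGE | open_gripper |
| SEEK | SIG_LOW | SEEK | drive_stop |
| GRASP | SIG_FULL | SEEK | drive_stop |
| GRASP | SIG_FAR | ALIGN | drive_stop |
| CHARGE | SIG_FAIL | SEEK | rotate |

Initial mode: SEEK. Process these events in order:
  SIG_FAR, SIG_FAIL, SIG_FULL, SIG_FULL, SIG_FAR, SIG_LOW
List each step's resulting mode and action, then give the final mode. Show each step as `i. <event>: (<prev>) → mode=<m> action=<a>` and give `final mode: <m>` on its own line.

1. SIG_FAR: (SEEK) → mode=GRASP action=drive_stop
2. SIG_FAIL: (GRASP) → mode=SEEK action=close_gripper
3. SIG_FULL: (SEEK) → mode=CHARGE action=open_gripper
4. SIG_FULL: (CHARGE) → mode=CHARGE action=rotate
5. SIG_FAR: (CHARGE) → mode=CHARGE action=open_gripper
6. SIG_LOW: (CHARGE) → mode=GRASP action=close_gripper

final mode: GRASP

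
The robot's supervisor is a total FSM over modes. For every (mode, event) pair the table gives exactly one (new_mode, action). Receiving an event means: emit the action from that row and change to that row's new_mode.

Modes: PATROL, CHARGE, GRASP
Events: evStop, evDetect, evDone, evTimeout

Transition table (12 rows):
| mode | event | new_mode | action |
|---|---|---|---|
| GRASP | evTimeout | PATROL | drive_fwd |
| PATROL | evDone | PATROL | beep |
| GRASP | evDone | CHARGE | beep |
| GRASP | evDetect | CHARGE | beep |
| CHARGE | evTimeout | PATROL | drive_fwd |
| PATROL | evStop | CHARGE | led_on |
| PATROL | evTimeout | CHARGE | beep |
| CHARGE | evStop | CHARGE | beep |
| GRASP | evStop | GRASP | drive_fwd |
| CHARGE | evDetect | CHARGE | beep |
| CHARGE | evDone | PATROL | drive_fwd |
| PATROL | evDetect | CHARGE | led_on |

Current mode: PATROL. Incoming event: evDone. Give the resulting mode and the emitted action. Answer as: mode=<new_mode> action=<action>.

mode=PATROL action=beep

current mode = PATROL; filter table to that mode:
  (PATROL, evDone) → (PATROL, beep)  ← event matches
  (PATROL, evStop) → (CHARGE, led_on)
  (PATROL, evTimeout) → (CHARGE, beep)
  (PATROL, evDetect) → (CHARGE, led_on)
event = evDone selects (PATROL, beep)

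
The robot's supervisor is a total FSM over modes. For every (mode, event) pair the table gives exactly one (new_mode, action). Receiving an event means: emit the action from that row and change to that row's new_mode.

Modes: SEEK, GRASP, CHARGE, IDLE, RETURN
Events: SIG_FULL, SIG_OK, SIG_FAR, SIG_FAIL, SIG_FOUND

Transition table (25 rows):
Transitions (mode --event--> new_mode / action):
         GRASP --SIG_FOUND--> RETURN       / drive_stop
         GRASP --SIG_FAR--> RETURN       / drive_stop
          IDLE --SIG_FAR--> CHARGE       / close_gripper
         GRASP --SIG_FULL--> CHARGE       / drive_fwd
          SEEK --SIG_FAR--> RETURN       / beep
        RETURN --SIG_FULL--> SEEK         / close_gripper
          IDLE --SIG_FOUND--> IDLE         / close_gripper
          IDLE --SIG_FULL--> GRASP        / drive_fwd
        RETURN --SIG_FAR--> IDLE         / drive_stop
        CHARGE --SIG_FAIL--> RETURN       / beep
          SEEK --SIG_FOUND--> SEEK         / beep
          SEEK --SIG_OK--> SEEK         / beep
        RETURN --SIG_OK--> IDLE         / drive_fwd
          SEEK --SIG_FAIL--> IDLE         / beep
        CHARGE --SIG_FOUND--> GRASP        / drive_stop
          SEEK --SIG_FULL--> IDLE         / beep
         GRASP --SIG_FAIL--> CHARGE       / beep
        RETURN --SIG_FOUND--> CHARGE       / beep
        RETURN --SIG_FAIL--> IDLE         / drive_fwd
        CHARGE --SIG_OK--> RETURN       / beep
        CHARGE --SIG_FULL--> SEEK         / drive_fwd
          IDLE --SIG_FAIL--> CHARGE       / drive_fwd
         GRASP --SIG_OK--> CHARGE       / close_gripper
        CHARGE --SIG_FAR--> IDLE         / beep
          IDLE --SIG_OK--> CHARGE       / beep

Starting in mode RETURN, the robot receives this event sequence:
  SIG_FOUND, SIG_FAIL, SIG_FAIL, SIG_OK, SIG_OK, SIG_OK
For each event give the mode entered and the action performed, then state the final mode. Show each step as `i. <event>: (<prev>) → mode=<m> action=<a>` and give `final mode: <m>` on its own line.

final mode: IDLE

1. SIG_FOUND: (RETURN) → mode=CHARGE action=beep
2. SIG_FAIL: (CHARGE) → mode=RETURN action=beep
3. SIG_FAIL: (RETURN) → mode=IDLE action=drive_fwd
4. SIG_OK: (IDLE) → mode=CHARGE action=beep
5. SIG_OK: (CHARGE) → mode=RETURN action=beep
6. SIG_OK: (RETURN) → mode=IDLE action=drive_fwd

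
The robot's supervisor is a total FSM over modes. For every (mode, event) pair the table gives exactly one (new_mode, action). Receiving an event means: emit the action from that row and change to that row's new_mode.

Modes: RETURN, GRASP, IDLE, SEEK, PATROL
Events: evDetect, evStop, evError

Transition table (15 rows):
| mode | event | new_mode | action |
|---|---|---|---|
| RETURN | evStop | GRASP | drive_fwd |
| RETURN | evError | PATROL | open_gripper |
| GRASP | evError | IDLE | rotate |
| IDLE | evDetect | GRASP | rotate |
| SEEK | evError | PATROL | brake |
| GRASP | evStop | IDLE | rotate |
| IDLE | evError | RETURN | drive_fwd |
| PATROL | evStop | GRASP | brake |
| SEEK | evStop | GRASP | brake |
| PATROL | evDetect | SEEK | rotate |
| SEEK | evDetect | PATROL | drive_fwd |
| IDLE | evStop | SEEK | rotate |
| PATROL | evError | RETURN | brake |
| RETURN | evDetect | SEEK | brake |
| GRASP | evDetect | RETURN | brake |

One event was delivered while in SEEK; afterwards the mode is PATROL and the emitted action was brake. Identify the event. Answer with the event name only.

try evDetect: (SEEK, evDetect) → (PATROL, drive_fwd)
try evStop: (SEEK, evStop) → (GRASP, brake)
try evError: (SEEK, evError) → (PATROL, brake)  ← matches

evError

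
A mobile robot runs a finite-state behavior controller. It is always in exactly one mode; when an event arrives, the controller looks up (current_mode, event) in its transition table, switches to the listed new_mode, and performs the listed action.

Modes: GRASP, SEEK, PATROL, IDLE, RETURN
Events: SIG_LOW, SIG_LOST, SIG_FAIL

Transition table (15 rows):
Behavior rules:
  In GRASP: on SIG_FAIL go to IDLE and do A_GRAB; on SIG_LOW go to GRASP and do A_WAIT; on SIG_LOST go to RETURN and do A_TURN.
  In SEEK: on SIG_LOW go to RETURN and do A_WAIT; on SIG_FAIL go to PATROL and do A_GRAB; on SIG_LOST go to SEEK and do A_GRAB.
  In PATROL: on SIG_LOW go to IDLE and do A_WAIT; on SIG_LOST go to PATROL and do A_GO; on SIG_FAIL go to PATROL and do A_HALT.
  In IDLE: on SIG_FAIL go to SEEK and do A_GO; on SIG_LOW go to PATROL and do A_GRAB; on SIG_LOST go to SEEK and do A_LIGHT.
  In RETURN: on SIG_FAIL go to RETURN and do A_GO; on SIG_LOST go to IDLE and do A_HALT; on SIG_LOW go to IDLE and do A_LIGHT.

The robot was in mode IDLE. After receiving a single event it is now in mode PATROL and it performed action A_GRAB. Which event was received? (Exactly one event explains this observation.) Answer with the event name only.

SIG_LOW

try SIG_LOW: (IDLE, SIG_LOW) → (PATROL, A_GRAB)  ← matches
try SIG_LOST: (IDLE, SIG_LOST) → (SEEK, A_LIGHT)
try SIG_FAIL: (IDLE, SIG_FAIL) → (SEEK, A_GO)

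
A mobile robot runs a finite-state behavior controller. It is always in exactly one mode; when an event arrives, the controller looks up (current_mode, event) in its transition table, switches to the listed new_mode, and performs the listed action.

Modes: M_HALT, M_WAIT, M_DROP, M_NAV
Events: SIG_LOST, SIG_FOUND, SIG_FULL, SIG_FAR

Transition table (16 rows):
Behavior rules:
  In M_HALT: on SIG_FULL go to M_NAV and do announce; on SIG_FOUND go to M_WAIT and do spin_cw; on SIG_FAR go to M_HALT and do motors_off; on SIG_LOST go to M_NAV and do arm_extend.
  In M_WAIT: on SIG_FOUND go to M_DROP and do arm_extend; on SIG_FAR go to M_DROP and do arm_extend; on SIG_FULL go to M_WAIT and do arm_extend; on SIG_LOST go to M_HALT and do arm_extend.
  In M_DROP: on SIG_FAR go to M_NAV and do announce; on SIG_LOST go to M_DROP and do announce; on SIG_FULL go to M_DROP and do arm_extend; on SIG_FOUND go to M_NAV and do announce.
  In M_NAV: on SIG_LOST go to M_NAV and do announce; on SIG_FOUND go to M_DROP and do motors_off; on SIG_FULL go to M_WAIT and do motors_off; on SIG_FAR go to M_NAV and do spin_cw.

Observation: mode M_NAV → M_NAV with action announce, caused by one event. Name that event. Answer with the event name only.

SIG_LOST

try SIG_LOST: (M_NAV, SIG_LOST) → (M_NAV, announce)  ← matches
try SIG_FOUND: (M_NAV, SIG_FOUND) → (M_DROP, motors_off)
try SIG_FULL: (M_NAV, SIG_FULL) → (M_WAIT, motors_off)
try SIG_FAR: (M_NAV, SIG_FAR) → (M_NAV, spin_cw)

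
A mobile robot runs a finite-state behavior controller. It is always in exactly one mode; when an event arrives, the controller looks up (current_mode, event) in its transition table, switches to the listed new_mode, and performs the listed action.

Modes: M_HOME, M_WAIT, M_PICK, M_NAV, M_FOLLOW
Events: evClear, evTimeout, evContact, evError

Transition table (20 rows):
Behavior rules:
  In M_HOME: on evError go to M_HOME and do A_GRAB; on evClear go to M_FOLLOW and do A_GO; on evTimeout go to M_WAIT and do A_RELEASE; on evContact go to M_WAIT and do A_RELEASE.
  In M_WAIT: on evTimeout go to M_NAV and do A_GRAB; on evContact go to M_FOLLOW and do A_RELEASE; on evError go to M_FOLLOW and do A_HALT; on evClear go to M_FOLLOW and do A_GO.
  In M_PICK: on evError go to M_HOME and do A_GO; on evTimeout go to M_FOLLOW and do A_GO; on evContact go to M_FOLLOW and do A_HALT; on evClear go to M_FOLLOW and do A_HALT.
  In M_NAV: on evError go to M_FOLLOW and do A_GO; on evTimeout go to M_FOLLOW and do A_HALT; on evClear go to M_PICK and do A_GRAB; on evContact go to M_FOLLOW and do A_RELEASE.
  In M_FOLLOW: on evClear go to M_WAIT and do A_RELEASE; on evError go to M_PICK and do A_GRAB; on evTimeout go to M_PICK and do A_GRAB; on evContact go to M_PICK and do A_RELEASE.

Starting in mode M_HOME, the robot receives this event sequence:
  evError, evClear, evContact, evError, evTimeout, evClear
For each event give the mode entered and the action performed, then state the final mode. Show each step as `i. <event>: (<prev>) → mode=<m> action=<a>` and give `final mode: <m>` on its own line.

1. evError: (M_HOME) → mode=M_HOME action=A_GRAB
2. evClear: (M_HOME) → mode=M_FOLLOW action=A_GO
3. evContact: (M_FOLLOW) → mode=M_PICK action=A_RELEASE
4. evError: (M_PICK) → mode=M_HOME action=A_GO
5. evTimeout: (M_HOME) → mode=M_WAIT action=A_RELEASE
6. evClear: (M_WAIT) → mode=M_FOLLOW action=A_GO

final mode: M_FOLLOW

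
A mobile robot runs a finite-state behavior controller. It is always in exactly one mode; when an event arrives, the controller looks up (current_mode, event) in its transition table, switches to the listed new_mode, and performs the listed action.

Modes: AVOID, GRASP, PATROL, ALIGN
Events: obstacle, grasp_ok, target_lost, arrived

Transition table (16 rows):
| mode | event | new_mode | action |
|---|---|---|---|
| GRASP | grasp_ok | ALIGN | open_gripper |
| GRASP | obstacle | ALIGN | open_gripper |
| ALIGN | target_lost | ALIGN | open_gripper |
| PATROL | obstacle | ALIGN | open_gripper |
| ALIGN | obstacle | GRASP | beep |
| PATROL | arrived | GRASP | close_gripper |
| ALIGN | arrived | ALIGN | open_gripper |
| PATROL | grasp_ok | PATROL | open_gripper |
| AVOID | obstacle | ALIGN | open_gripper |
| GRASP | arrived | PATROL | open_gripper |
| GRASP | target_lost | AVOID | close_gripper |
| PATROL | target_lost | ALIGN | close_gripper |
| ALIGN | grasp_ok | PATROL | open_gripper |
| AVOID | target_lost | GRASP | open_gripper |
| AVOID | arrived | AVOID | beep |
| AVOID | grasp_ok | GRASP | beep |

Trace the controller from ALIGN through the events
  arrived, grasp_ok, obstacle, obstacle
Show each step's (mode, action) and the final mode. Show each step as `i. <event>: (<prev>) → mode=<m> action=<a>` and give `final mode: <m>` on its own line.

final mode: GRASP

1. arrived: (ALIGN) → mode=ALIGN action=open_gripper
2. grasp_ok: (ALIGN) → mode=PATROL action=open_gripper
3. obstacle: (PATROL) → mode=ALIGN action=open_gripper
4. obstacle: (ALIGN) → mode=GRASP action=beep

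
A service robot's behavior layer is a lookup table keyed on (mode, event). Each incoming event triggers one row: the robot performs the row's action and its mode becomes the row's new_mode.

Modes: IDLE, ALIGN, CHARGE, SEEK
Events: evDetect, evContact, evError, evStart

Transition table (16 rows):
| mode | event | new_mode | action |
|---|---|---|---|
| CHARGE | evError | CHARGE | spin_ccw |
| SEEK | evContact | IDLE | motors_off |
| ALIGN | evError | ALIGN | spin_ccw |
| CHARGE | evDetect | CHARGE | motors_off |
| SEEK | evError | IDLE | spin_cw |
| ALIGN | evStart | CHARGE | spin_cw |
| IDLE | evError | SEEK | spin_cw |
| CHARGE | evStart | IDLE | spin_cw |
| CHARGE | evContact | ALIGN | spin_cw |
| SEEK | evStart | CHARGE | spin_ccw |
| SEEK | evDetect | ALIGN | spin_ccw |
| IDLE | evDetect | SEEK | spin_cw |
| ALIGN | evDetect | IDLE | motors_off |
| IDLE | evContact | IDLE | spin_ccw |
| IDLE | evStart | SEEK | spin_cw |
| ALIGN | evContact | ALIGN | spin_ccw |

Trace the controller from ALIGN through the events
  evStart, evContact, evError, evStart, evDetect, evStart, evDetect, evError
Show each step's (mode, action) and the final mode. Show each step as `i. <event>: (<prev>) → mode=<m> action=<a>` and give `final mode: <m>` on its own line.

final mode: IDLE

1. evStart: (ALIGN) → mode=CHARGE action=spin_cw
2. evContact: (CHARGE) → mode=ALIGN action=spin_cw
3. evError: (ALIGN) → mode=ALIGN action=spin_ccw
4. evStart: (ALIGN) → mode=CHARGE action=spin_cw
5. evDetect: (CHARGE) → mode=CHARGE action=motors_off
6. evStart: (CHARGE) → mode=IDLE action=spin_cw
7. evDetect: (IDLE) → mode=SEEK action=spin_cw
8. evError: (SEEK) → mode=IDLE action=spin_cw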